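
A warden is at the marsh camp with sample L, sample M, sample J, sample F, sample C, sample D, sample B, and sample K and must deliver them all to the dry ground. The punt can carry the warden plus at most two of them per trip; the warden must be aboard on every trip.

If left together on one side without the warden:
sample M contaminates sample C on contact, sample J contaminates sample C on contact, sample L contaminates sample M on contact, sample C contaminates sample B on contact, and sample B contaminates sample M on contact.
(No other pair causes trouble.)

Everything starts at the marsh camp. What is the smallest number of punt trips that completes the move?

13

Counting alone: the warden can take at most 2 across per trip to the dry ground, so moving all 8 needs at least 4 loaded trips out, with a return between consecutive ones — at least 7 crossings.
The safety rule pushes this higher. Following every safe sequence of crossings, the most of the 8 that can be at the dry ground as the punt arrives there on crossings 7, 9, 11 is 5, 6, 7 respectively — never all 8.
So no plan with fewer than 13 crossings exists, and this one achieves 13:
1. Warden goes to the dry ground with sample C and sample M.  [the marsh camp: sample B, sample D, sample F, sample J, sample K, sample L | the dry ground: sample C, sample M]
2. Warden goes back to the marsh camp with sample M.  [the marsh camp: sample B, sample D, sample F, sample J, sample K, sample L, sample M | the dry ground: sample C]
3. Warden goes to the dry ground with sample L and sample M.  [the marsh camp: sample B, sample D, sample F, sample J, sample K | the dry ground: sample C, sample L, sample M]
4. Warden goes back to the marsh camp with sample M.  [the marsh camp: sample B, sample D, sample F, sample J, sample K, sample M | the dry ground: sample C, sample L]
5. Warden goes to the dry ground with sample F and sample M.  [the marsh camp: sample B, sample D, sample J, sample K | the dry ground: sample C, sample F, sample L, sample M]
6. Warden goes back to the marsh camp with sample M.  [the marsh camp: sample B, sample D, sample J, sample K, sample M | the dry ground: sample C, sample F, sample L]
7. Warden goes to the dry ground with sample D and sample M.  [the marsh camp: sample B, sample J, sample K | the dry ground: sample C, sample D, sample F, sample L, sample M]
8. Warden goes back to the marsh camp with sample M.  [the marsh camp: sample B, sample J, sample K, sample M | the dry ground: sample C, sample D, sample F, sample L]
9. Warden goes to the dry ground with sample K and sample M.  [the marsh camp: sample B, sample J | the dry ground: sample C, sample D, sample F, sample K, sample L, sample M]
10. Warden goes back to the marsh camp with sample M.  [the marsh camp: sample B, sample J, sample M | the dry ground: sample C, sample D, sample F, sample K, sample L]
11. Warden goes to the dry ground with sample B and sample J.  [the marsh camp: sample M | the dry ground: sample B, sample C, sample D, sample F, sample J, sample K, sample L]
12. Warden goes back to the marsh camp with sample C.  [the marsh camp: sample C, sample M | the dry ground: sample B, sample D, sample F, sample J, sample K, sample L]
13. Warden goes to the dry ground with sample C and sample M.  [the marsh camp: — | the dry ground: sample B, sample C, sample D, sample F, sample J, sample K, sample L, sample M]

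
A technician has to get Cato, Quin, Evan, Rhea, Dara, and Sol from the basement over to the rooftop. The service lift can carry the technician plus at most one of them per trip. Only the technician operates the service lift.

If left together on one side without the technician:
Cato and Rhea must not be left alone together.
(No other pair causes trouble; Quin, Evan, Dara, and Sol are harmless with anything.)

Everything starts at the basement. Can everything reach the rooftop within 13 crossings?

Yes — this plan uses 11 crossings (≤ 13):
1. Technician goes to the rooftop with Cato.
2. Technician goes back to the basement alone.
3. Technician goes to the rooftop with Quin.
4. Technician goes back to the basement alone.
5. Technician goes to the rooftop with Evan.
6. Technician goes back to the basement alone.
7. Technician goes to the rooftop with Dara.
8. Technician goes back to the basement alone.
9. Technician goes to the rooftop with Sol.
10. Technician goes back to the basement alone.
11. Technician goes to the rooftop with Rhea.

Yes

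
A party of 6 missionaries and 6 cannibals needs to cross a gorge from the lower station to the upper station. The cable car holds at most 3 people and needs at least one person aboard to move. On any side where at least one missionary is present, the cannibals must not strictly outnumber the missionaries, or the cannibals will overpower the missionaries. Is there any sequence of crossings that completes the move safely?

Following every safe sequence of crossings from the start, the most of the 12 that can be at the upper station as the cable car arrives there on crossings 1, 3, 5 is 3, 5, 6 respectively; the best ever achieved is 6 of 12.
From crossing 7 on, no configuration arises that was not already reachable earlier: only 17 distinct safe configurations (who is on which side, and where the cable car is) can ever be reached, none of them has everyone across, and every continuation just revisits them. They are: 0 missionaries + 0 cannibals across (cable car back at the start); 0 missionaries + 1 cannibal across (cable car there); 0 missionaries + 1 cannibal across (cable car back at the start); 0 missionaries + 2 cannibals across (cable car there); 0 missionaries + 2 cannibals across (cable car back at the start); 0 missionaries + 3 cannibals across (cable car there); 0 missionaries + 3 cannibals across (cable car back at the start); 0 missionaries + 4 cannibals across (cable car there); 0 missionaries + 4 cannibals across (cable car back at the start); 0 missionaries + 5 cannibals across (cable car there); 0 missionaries + 5 cannibals across (cable car back at the start); 0 missionaries + 6 cannibals across (cable car there); 1 missionary + 1 cannibal across (cable car there); 1 missionary + 1 cannibal across (cable car back at the start); 2 missionaries + 2 cannibals across (cable car there); 2 missionaries + 2 cannibals across (cable car back at the start); 3 missionaries + 3 cannibals across (cable car there). So no valid plan exists.

No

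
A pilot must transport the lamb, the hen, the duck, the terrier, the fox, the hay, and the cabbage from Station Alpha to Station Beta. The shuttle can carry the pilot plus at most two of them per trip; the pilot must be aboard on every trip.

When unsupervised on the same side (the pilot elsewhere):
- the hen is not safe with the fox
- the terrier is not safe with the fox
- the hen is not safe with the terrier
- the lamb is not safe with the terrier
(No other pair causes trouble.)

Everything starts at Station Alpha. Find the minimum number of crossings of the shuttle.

Counting alone: the pilot can take at most 2 across per trip to Station Beta, so moving all 7 needs at least 4 loaded trips out, with a return between consecutive ones — at least 7 crossings.
The safety rule pushes this higher. Following every safe sequence of crossings, the most of the 7 that can be at Station Beta as the shuttle arrives there on crossings 7, 9 is 5, 6 respectively — never all 7.
So no plan with fewer than 11 crossings exists, and this one achieves 11:
1. Pilot goes to Station Beta with the hen and the terrier.  [Station Alpha: the cabbage, the duck, the fox, the hay, the lamb | Station Beta: the hen, the terrier]
2. Pilot goes back to Station Alpha with the hen.  [Station Alpha: the cabbage, the duck, the fox, the hay, the hen, the lamb | Station Beta: the terrier]
3. Pilot goes to Station Beta with the hen and the lamb.  [Station Alpha: the cabbage, the duck, the fox, the hay | Station Beta: the hen, the lamb, the terrier]
4. Pilot goes back to Station Alpha with the terrier.  [Station Alpha: the cabbage, the duck, the fox, the hay, the terrier | Station Beta: the hen, the lamb]
5. Pilot goes to Station Beta with the duck and the terrier.  [Station Alpha: the cabbage, the fox, the hay | Station Beta: the duck, the hen, the lamb, the terrier]
6. Pilot goes back to Station Alpha with the terrier.  [Station Alpha: the cabbage, the fox, the hay, the terrier | Station Beta: the duck, the hen, the lamb]
7. Pilot goes to Station Beta with the hay and the terrier.  [Station Alpha: the cabbage, the fox | Station Beta: the duck, the hay, the hen, the lamb, the terrier]
8. Pilot goes back to Station Alpha with the terrier.  [Station Alpha: the cabbage, the fox, the terrier | Station Beta: the duck, the hay, the hen, the lamb]
9. Pilot goes to Station Beta with the cabbage and the terrier.  [Station Alpha: the fox | Station Beta: the cabbage, the duck, the hay, the hen, the lamb, the terrier]
10. Pilot goes back to Station Alpha with the terrier.  [Station Alpha: the fox, the terrier | Station Beta: the cabbage, the duck, the hay, the hen, the lamb]
11. Pilot goes to Station Beta with the fox and the terrier.  [Station Alpha: — | Station Beta: the cabbage, the duck, the fox, the hay, the hen, the lamb, the terrier]

11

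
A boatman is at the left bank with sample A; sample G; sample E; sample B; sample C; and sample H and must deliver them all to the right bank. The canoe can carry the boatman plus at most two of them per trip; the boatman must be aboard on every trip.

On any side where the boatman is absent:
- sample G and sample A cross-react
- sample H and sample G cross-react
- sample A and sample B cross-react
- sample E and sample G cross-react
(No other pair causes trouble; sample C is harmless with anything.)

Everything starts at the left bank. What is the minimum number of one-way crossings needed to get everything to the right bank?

7

Counting alone: the boatman can take at most 2 across per trip to the right bank, so moving all 6 needs at least 3 loaded trips out, with a return between consecutive ones — at least 5 crossings.
The safety rule pushes this higher. Following every safe sequence of crossings, the most of the 6 that can be at the right bank as the canoe arrives there on crossing 5 is 5 — never all 6.
So no plan with fewer than 7 crossings exists, and this one achieves 7:
1. Boatman goes to the right bank with sample A and sample G.  [the left bank: sample B, sample C, sample E, sample H | the right bank: sample A, sample G]
2. Boatman goes back to the left bank with sample A.  [the left bank: sample A, sample B, sample C, sample E, sample H | the right bank: sample G]
3. Boatman goes to the right bank with sample A and sample E.  [the left bank: sample B, sample C, sample H | the right bank: sample A, sample E, sample G]
4. Boatman goes back to the left bank with sample G.  [the left bank: sample B, sample C, sample G, sample H | the right bank: sample A, sample E]
5. Boatman goes to the right bank with sample C and sample H.  [the left bank: sample B, sample G | the right bank: sample A, sample C, sample E, sample H]
6. Boatman goes back to the left bank alone.  [the left bank: sample B, sample G | the right bank: sample A, sample C, sample E, sample H]
7. Boatman goes to the right bank with sample B and sample G.  [the left bank: — | the right bank: sample A, sample B, sample C, sample E, sample G, sample H]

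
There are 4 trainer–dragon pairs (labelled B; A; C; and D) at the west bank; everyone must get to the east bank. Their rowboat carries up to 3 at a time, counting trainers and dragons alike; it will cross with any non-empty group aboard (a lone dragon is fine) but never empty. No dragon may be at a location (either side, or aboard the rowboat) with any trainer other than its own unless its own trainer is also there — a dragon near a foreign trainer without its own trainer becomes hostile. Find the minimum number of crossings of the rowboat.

9

Counting alone: each trip to the east bank takes at most 3 across and each return brings at least 1 back, so after t trips out (and t−1 returns) at most 3t − (t−1) of the 8 are across; that first reaches 8 at t = 4, so at least 7 crossings are needed.
The safety rule pushes this higher. Following every safe sequence of crossings, the most of the 8 that can be at the east bank as the rowboat arrives there on crossing 7 is 7 — never all 8.
So no plan with fewer than 9 crossings exists, and this one achieves 9:
1. dragon B and trainer B cross → the east bank.
2. trainer B crosses ← the west bank.
3. dragon A, trainer A, and trainer B cross → the east bank.
4. dragon B and trainer B cross ← the west bank.
5. trainer B, trainer C, and trainer D cross → the east bank.
6. dragon A crosses ← the west bank.
7. dragon A and dragon B cross → the east bank.
8. dragon B crosses ← the west bank.
9. dragon B, dragon C, and dragon D cross → the east bank.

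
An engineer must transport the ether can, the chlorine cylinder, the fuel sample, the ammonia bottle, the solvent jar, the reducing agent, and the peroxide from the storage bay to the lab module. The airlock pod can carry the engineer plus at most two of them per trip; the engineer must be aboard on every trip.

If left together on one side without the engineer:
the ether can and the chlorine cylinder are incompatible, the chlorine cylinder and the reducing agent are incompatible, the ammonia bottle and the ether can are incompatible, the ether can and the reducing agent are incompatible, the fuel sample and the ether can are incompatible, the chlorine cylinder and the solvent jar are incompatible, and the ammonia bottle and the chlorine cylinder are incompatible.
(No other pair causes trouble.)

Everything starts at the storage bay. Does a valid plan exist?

1. Engineer goes to the lab module with the chlorine cylinder and the ether can.  [the storage bay: the ammonia bottle, the fuel sample, the peroxide, the reducing agent, the solvent jar | the lab module: the chlorine cylinder, the ether can]
2. Engineer goes back to the storage bay with the ether can.  [the storage bay: the ammonia bottle, the ether can, the fuel sample, the peroxide, the reducing agent, the solvent jar | the lab module: the chlorine cylinder]
3. Engineer goes to the lab module with the ether can and the fuel sample.  [the storage bay: the ammonia bottle, the peroxide, the reducing agent, the solvent jar | the lab module: the chlorine cylinder, the ether can, the fuel sample]
4. Engineer goes back to the storage bay with the ether can.  [the storage bay: the ammonia bottle, the ether can, the peroxide, the reducing agent, the solvent jar | the lab module: the chlorine cylinder, the fuel sample]
5. Engineer goes to the lab module with the ether can and the peroxide.  [the storage bay: the ammonia bottle, the reducing agent, the solvent jar | the lab module: the chlorine cylinder, the ether can, the fuel sample, the peroxide]
6. Engineer goes back to the storage bay with the ether can.  [the storage bay: the ammonia bottle, the ether can, the reducing agent, the solvent jar | the lab module: the chlorine cylinder, the fuel sample, the peroxide]
7. Engineer goes to the lab module with the ammonia bottle and the reducing agent.  [the storage bay: the ether can, the solvent jar | the lab module: the ammonia bottle, the chlorine cylinder, the fuel sample, the peroxide, the reducing agent]
8. Engineer goes back to the storage bay with the chlorine cylinder.  [the storage bay: the chlorine cylinder, the ether can, the solvent jar | the lab module: the ammonia bottle, the fuel sample, the peroxide, the reducing agent]
9. Engineer goes to the lab module with the ether can and the solvent jar.  [the storage bay: the chlorine cylinder | the lab module: the ammonia bottle, the ether can, the fuel sample, the peroxide, the reducing agent, the solvent jar]
10. Engineer goes back to the storage bay with the ether can.  [the storage bay: the chlorine cylinder, the ether can | the lab module: the ammonia bottle, the fuel sample, the peroxide, the reducing agent, the solvent jar]
11. Engineer goes to the lab module with the chlorine cylinder and the ether can.  [the storage bay: — | the lab module: the ammonia bottle, the chlorine cylinder, the ether can, the fuel sample, the peroxide, the reducing agent, the solvent jar]

Yes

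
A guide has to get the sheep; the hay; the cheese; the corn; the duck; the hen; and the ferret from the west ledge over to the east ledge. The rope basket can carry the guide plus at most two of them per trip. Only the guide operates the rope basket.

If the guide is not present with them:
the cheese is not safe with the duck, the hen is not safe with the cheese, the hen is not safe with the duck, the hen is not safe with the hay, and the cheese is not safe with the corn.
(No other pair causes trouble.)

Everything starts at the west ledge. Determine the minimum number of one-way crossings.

11

Counting alone: the guide can take at most 2 across per trip to the east ledge, so moving all 7 needs at least 4 loaded trips out, with a return between consecutive ones — at least 7 crossings.
The safety rule pushes this higher. Following every safe sequence of crossings, the most of the 7 that can be at the east ledge as the rope basket arrives there on crossings 7, 9 is 5, 6 respectively — never all 7.
So no plan with fewer than 11 crossings exists, and this one achieves 11:
1. Guide goes to the east ledge with the cheese and the hen.
2. Guide goes back to the west ledge with the cheese.
3. Guide goes to the east ledge with the cheese and the sheep.
4. Guide goes back to the west ledge with the cheese.
5. Guide goes to the east ledge with the cheese and the hay.
6. Guide goes back to the west ledge with the hen.
7. Guide goes to the east ledge with the corn and the duck.
8. Guide goes back to the west ledge with the cheese.
9. Guide goes to the east ledge with the cheese and the ferret.
10. Guide goes back to the west ledge with the cheese.
11. Guide goes to the east ledge with the cheese and the hen.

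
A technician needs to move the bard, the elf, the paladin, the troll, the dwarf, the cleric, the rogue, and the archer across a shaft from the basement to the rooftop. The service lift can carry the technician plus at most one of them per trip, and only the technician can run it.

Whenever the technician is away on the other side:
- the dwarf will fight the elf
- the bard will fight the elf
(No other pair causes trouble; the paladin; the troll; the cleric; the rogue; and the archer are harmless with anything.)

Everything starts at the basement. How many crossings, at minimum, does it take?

Counting alone: the technician can take at most 1 across per trip to the rooftop, so moving all 8 needs at least 8 loaded trips out, with a return between consecutive ones — at least 15 crossings.
The safety rule pushes this higher. Following every safe sequence of crossings, the most of the 8 that can be at the rooftop as the service lift arrives there on crossing 15 is 7 — never all 8.
So no plan with fewer than 17 crossings exists, and this one achieves 17:
1. Technician goes to the rooftop with the elf.  [the basement: the archer, the bard, the cleric, the dwarf, the paladin, the rogue, the troll | the rooftop: the elf]
2. Technician goes back to the basement alone.  [the basement: the archer, the bard, the cleric, the dwarf, the paladin, the rogue, the troll | the rooftop: the elf]
3. Technician goes to the rooftop with the bard.  [the basement: the archer, the cleric, the dwarf, the paladin, the rogue, the troll | the rooftop: the bard, the elf]
4. Technician goes back to the basement with the elf.  [the basement: the archer, the cleric, the dwarf, the elf, the paladin, the rogue, the troll | the rooftop: the bard]
5. Technician goes to the rooftop with the dwarf.  [the basement: the archer, the cleric, the elf, the paladin, the rogue, the troll | the rooftop: the bard, the dwarf]
6. Technician goes back to the basement alone.  [the basement: the archer, the cleric, the elf, the paladin, the rogue, the troll | the rooftop: the bard, the dwarf]
7. Technician goes to the rooftop with the paladin.  [the basement: the archer, the cleric, the elf, the rogue, the troll | the rooftop: the bard, the dwarf, the paladin]
8. Technician goes back to the basement alone.  [the basement: the archer, the cleric, the elf, the rogue, the troll | the rooftop: the bard, the dwarf, the paladin]
9. Technician goes to the rooftop with the troll.  [the basement: the archer, the cleric, the elf, the rogue | the rooftop: the bard, the dwarf, the paladin, the troll]
10. Technician goes back to the basement alone.  [the basement: the archer, the cleric, the elf, the rogue | the rooftop: the bard, the dwarf, the paladin, the troll]
11. Technician goes to the rooftop with the cleric.  [the basement: the archer, the elf, the rogue | the rooftop: the bard, the cleric, the dwarf, the paladin, the troll]
12. Technician goes back to the basement alone.  [the basement: the archer, the elf, the rogue | the rooftop: the bard, the cleric, the dwarf, the paladin, the troll]
13. Technician goes to the rooftop with the rogue.  [the basement: the archer, the elf | the rooftop: the bard, the cleric, the dwarf, the paladin, the rogue, the troll]
14. Technician goes back to the basement alone.  [the basement: the archer, the elf | the rooftop: the bard, the cleric, the dwarf, the paladin, the rogue, the troll]
15. Technician goes to the rooftop with the archer.  [the basement: the elf | the rooftop: the archer, the bard, the cleric, the dwarf, the paladin, the rogue, the troll]
16. Technician goes back to the basement alone.  [the basement: the elf | the rooftop: the archer, the bard, the cleric, the dwarf, the paladin, the rogue, the troll]
17. Technician goes to the rooftop with the elf.  [the basement: — | the rooftop: the archer, the bard, the cleric, the dwarf, the elf, the paladin, the rogue, the troll]

17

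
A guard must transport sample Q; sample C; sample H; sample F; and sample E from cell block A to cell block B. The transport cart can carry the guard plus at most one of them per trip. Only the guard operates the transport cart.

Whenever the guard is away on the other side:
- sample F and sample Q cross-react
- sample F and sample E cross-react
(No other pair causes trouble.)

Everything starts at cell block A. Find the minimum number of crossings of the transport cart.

Counting alone: the guard can take at most 1 across per trip to cell block B, so moving all 5 needs at least 5 loaded trips out, with a return between consecutive ones — at least 9 crossings.
The safety rule pushes this higher. Following every safe sequence of crossings, the most of the 5 that can be at cell block B as the transport cart arrives there on crossing 9 is 4 — never all 5.
So no plan with fewer than 11 crossings exists, and this one achieves 11:
1. Guard goes to cell block B with sample F.  [cell block A: sample C, sample E, sample H, sample Q | cell block B: sample F]
2. Guard goes back to cell block A alone.  [cell block A: sample C, sample E, sample H, sample Q | cell block B: sample F]
3. Guard goes to cell block B with sample Q.  [cell block A: sample C, sample E, sample H | cell block B: sample F, sample Q]
4. Guard goes back to cell block A with sample F.  [cell block A: sample C, sample E, sample F, sample H | cell block B: sample Q]
5. Guard goes to cell block B with sample E.  [cell block A: sample C, sample F, sample H | cell block B: sample E, sample Q]
6. Guard goes back to cell block A alone.  [cell block A: sample C, sample F, sample H | cell block B: sample E, sample Q]
7. Guard goes to cell block B with sample C.  [cell block A: sample F, sample H | cell block B: sample C, sample E, sample Q]
8. Guard goes back to cell block A alone.  [cell block A: sample F, sample H | cell block B: sample C, sample E, sample Q]
9. Guard goes to cell block B with sample H.  [cell block A: sample F | cell block B: sample C, sample E, sample H, sample Q]
10. Guard goes back to cell block A alone.  [cell block A: sample F | cell block B: sample C, sample E, sample H, sample Q]
11. Guard goes to cell block B with sample F.  [cell block A: — | cell block B: sample C, sample E, sample F, sample H, sample Q]

11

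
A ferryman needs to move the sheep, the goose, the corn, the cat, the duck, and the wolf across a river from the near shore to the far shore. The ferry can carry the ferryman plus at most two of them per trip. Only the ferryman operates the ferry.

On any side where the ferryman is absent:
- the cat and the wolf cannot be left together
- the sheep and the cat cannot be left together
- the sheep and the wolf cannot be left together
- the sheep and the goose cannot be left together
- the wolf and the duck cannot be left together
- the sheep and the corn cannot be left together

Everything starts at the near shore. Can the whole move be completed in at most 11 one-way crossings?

Yes

Yes — this plan uses 9 crossings (≤ 11):
1. Ferryman goes to the far shore with the sheep and the wolf.
2. Ferryman goes back to the near shore with the sheep.
3. Ferryman goes to the far shore with the goose and the sheep.
4. Ferryman goes back to the near shore with the sheep.
5. Ferryman goes to the far shore with the corn and the sheep.
6. Ferryman goes back to the near shore with the sheep.
7. Ferryman goes to the far shore with the cat and the duck.
8. Ferryman goes back to the near shore with the wolf.
9. Ferryman goes to the far shore with the sheep and the wolf.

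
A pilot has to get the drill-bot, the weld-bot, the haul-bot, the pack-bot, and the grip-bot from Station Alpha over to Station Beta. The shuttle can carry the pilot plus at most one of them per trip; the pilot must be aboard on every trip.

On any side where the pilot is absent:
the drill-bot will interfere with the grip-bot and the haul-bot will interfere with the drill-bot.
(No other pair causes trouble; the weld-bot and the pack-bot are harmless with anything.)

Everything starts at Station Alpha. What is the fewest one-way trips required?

11

Counting alone: the pilot can take at most 1 across per trip to Station Beta, so moving all 5 needs at least 5 loaded trips out, with a return between consecutive ones — at least 9 crossings.
The safety rule pushes this higher. Following every safe sequence of crossings, the most of the 5 that can be at Station Beta as the shuttle arrives there on crossing 9 is 4 — never all 5.
So no plan with fewer than 11 crossings exists, and this one achieves 11:
1. Pilot goes to Station Beta with the drill-bot.  [Station Alpha: the grip-bot, the haul-bot, the pack-bot, the weld-bot | Station Beta: the drill-bot]
2. Pilot goes back to Station Alpha alone.  [Station Alpha: the grip-bot, the haul-bot, the pack-bot, the weld-bot | Station Beta: the drill-bot]
3. Pilot goes to Station Beta with the weld-bot.  [Station Alpha: the grip-bot, the haul-bot, the pack-bot | Station Beta: the drill-bot, the weld-bot]
4. Pilot goes back to Station Alpha alone.  [Station Alpha: the grip-bot, the haul-bot, the pack-bot | Station Beta: the drill-bot, the weld-bot]
5. Pilot goes to Station Beta with the haul-bot.  [Station Alpha: the grip-bot, the pack-bot | Station Beta: the drill-bot, the haul-bot, the weld-bot]
6. Pilot goes back to Station Alpha with the drill-bot.  [Station Alpha: the drill-bot, the grip-bot, the pack-bot | Station Beta: the haul-bot, the weld-bot]
7. Pilot goes to Station Beta with the grip-bot.  [Station Alpha: the drill-bot, the pack-bot | Station Beta: the grip-bot, the haul-bot, the weld-bot]
8. Pilot goes back to Station Alpha alone.  [Station Alpha: the drill-bot, the pack-bot | Station Beta: the grip-bot, the haul-bot, the weld-bot]
9. Pilot goes to Station Beta with the pack-bot.  [Station Alpha: the drill-bot | Station Beta: the grip-bot, the haul-bot, the pack-bot, the weld-bot]
10. Pilot goes back to Station Alpha alone.  [Station Alpha: the drill-bot | Station Beta: the grip-bot, the haul-bot, the pack-bot, the weld-bot]
11. Pilot goes to Station Beta with the drill-bot.  [Station Alpha: — | Station Beta: the drill-bot, the grip-bot, the haul-bot, the pack-bot, the weld-bot]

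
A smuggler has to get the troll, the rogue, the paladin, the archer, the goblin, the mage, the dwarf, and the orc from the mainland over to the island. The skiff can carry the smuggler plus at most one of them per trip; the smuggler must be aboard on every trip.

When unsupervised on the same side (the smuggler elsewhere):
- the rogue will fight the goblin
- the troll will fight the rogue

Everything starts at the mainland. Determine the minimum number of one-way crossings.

17

Counting alone: the smuggler can take at most 1 across per trip to the island, so moving all 8 needs at least 8 loaded trips out, with a return between consecutive ones — at least 15 crossings.
The safety rule pushes this higher. Following every safe sequence of crossings, the most of the 8 that can be at the island as the skiff arrives there on crossing 15 is 7 — never all 8.
So no plan with fewer than 17 crossings exists, and this one achieves 17:
1. Smuggler goes to the island with the rogue.
2. Smuggler goes back to the mainland alone.
3. Smuggler goes to the island with the troll.
4. Smuggler goes back to the mainland with the rogue.
5. Smuggler goes to the island with the goblin.
6. Smuggler goes back to the mainland alone.
7. Smuggler goes to the island with the paladin.
8. Smuggler goes back to the mainland alone.
9. Smuggler goes to the island with the archer.
10. Smuggler goes back to the mainland alone.
11. Smuggler goes to the island with the mage.
12. Smuggler goes back to the mainland alone.
13. Smuggler goes to the island with the dwarf.
14. Smuggler goes back to the mainland alone.
15. Smuggler goes to the island with the orc.
16. Smuggler goes back to the mainland alone.
17. Smuggler goes to the island with the rogue.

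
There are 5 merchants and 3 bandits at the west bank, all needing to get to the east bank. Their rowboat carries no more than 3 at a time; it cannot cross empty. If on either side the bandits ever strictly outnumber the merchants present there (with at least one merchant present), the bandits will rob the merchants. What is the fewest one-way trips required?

7

Counting alone: each trip to the east bank takes at most 3 across and each return brings at least 1 back, so after t trips out (and t−1 returns) at most 3t − (t−1) of the 8 are across; that first reaches 8 at t = 4, so at least 7 crossings are needed.
The plan below uses exactly 7 crossings, so it is optimal:
1. 2 bandits → the east bank.  (the west bank: 5M 1B; the east bank: 0M 2B)
2. 1 bandit ← the west bank.  (the west bank: 5M 2B; the east bank: 0M 1B)
3. 2 merchants and 1 bandit → the east bank.  (the west bank: 3M 1B; the east bank: 2M 2B)
4. 1 bandit ← the west bank.  (the west bank: 3M 2B; the east bank: 2M 1B)
5. 1 merchant and 2 bandits → the east bank.  (the west bank: 2M 0B; the east bank: 3M 3B)
6. 1 bandit ← the west bank.  (the west bank: 2M 1B; the east bank: 3M 2B)
7. 2 merchants and 1 bandit → the east bank.  (the west bank: 0M 0B; the east bank: 5M 3B)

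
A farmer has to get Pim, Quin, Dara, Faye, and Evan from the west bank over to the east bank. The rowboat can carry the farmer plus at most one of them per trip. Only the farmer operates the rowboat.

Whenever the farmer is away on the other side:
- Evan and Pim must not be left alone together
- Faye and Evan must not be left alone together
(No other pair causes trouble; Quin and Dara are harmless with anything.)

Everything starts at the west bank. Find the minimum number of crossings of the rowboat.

Counting alone: the farmer can take at most 1 across per trip to the east bank, so moving all 5 needs at least 5 loaded trips out, with a return between consecutive ones — at least 9 crossings.
The safety rule pushes this higher. Following every safe sequence of crossings, the most of the 5 that can be at the east bank as the rowboat arrives there on crossing 9 is 4 — never all 5.
So no plan with fewer than 11 crossings exists, and this one achieves 11:
1. Farmer goes to the east bank with Evan.  [the west bank: Dara, Faye, Pim, Quin | the east bank: Evan]
2. Farmer goes back to the west bank alone.  [the west bank: Dara, Faye, Pim, Quin | the east bank: Evan]
3. Farmer goes to the east bank with Pim.  [the west bank: Dara, Faye, Quin | the east bank: Evan, Pim]
4. Farmer goes back to the west bank with Evan.  [the west bank: Dara, Evan, Faye, Quin | the east bank: Pim]
5. Farmer goes to the east bank with Faye.  [the west bank: Dara, Evan, Quin | the east bank: Faye, Pim]
6. Farmer goes back to the west bank alone.  [the west bank: Dara, Evan, Quin | the east bank: Faye, Pim]
7. Farmer goes to the east bank with Quin.  [the west bank: Dara, Evan | the east bank: Faye, Pim, Quin]
8. Farmer goes back to the west bank alone.  [the west bank: Dara, Evan | the east bank: Faye, Pim, Quin]
9. Farmer goes to the east bank with Dara.  [the west bank: Evan | the east bank: Dara, Faye, Pim, Quin]
10. Farmer goes back to the west bank alone.  [the west bank: Evan | the east bank: Dara, Faye, Pim, Quin]
11. Farmer goes to the east bank with Evan.  [the west bank: — | the east bank: Dara, Evan, Faye, Pim, Quin]

11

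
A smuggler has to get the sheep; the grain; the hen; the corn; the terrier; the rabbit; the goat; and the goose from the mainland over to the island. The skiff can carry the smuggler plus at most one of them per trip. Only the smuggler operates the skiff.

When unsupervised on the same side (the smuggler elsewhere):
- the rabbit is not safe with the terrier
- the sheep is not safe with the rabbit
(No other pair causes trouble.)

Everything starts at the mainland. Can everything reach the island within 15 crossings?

Counting alone: the smuggler can take at most 1 across per trip to the island, so moving all 8 needs at least 8 loaded trips out, with a return between consecutive ones — at least 15 crossings.
The safety rule pushes this higher. Following every safe sequence of crossings, the most of the 8 that can be at the island as the skiff arrives there on crossing 15 is 7 — never all 8.
So the move cannot be finished within 15 crossings. (The shortest complete plan takes 17:)
1. Smuggler goes to the island with the rabbit.
2. Smuggler goes back to the mainland alone.
3. Smuggler goes to the island with the sheep.
4. Smuggler goes back to the mainland with the rabbit.
5. Smuggler goes to the island with the terrier.
6. Smuggler goes back to the mainland alone.
7. Smuggler goes to the island with the grain.
8. Smuggler goes back to the mainland alone.
9. Smuggler goes to the island with the hen.
10. Smuggler goes back to the mainland alone.
11. Smuggler goes to the island with the corn.
12. Smuggler goes back to the mainland alone.
13. Smuggler goes to the island with the goat.
14. Smuggler goes back to the mainland alone.
15. Smuggler goes to the island with the goose.
16. Smuggler goes back to the mainland alone.
17. Smuggler goes to the island with the rabbit.

No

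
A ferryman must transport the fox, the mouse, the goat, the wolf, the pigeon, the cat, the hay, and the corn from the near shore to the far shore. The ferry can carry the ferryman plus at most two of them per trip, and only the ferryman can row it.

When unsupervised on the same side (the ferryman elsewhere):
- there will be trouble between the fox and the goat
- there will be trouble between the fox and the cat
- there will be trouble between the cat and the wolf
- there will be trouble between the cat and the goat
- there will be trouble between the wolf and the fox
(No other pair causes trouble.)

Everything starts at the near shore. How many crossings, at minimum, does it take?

13

Counting alone: the ferryman can take at most 2 across per trip to the far shore, so moving all 8 needs at least 4 loaded trips out, with a return between consecutive ones — at least 7 crossings.
The safety rule pushes this higher. Following every safe sequence of crossings, the most of the 8 that can be at the far shore as the ferry arrives there on crossings 7, 9, 11 is 5, 6, 7 respectively — never all 8.
So no plan with fewer than 13 crossings exists, and this one achieves 13:
1. Ferryman goes to the far shore with the cat and the fox.
2. Ferryman goes back to the near shore with the fox.
3. Ferryman goes to the far shore with the fox and the mouse.
4. Ferryman goes back to the near shore with the fox.
5. Ferryman goes to the far shore with the fox and the pigeon.
6. Ferryman goes back to the near shore with the fox.
7. Ferryman goes to the far shore with the fox and the hay.
8. Ferryman goes back to the near shore with the fox.
9. Ferryman goes to the far shore with the corn and the fox.
10. Ferryman goes back to the near shore with the fox.
11. Ferryman goes to the far shore with the goat and the wolf.
12. Ferryman goes back to the near shore with the cat.
13. Ferryman goes to the far shore with the cat and the fox.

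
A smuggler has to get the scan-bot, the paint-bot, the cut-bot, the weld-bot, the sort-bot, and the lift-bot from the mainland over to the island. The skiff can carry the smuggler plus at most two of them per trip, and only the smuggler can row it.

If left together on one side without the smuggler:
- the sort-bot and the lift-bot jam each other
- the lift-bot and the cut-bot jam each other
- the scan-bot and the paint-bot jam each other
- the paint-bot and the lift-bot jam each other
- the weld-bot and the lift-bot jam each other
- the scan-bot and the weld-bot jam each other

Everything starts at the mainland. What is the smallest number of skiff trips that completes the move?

Counting alone: the smuggler can take at most 2 across per trip to the island, so moving all 6 needs at least 3 loaded trips out, with a return between consecutive ones — at least 5 crossings.
The safety rule pushes this higher. Following every safe sequence of crossings, the most of the 6 that can be at the island as the skiff arrives there on crossing 5 is 5 — never all 6.
So no plan with fewer than 7 crossings exists, and this one achieves 7:
1. Smuggler goes to the island with the lift-bot and the scan-bot.  [the mainland: the cut-bot, the paint-bot, the sort-bot, the weld-bot | the island: the lift-bot, the scan-bot]
2. Smuggler goes back to the mainland alone.  [the mainland: the cut-bot, the paint-bot, the sort-bot, the weld-bot | the island: the lift-bot, the scan-bot]
3. Smuggler goes to the island with the cut-bot and the paint-bot.  [the mainland: the sort-bot, the weld-bot | the island: the cut-bot, the lift-bot, the paint-bot, the scan-bot]
4. Smuggler goes back to the mainland with the lift-bot and the scan-bot.  [the mainland: the lift-bot, the scan-bot, the sort-bot, the weld-bot | the island: the cut-bot, the paint-bot]
5. Smuggler goes to the island with the sort-bot and the weld-bot.  [the mainland: the lift-bot, the scan-bot | the island: the cut-bot, the paint-bot, the sort-bot, the weld-bot]
6. Smuggler goes back to the mainland alone.  [the mainland: the lift-bot, the scan-bot | the island: the cut-bot, the paint-bot, the sort-bot, the weld-bot]
7. Smuggler goes to the island with the lift-bot and the scan-bot.  [the mainland: — | the island: the cut-bot, the lift-bot, the paint-bot, the scan-bot, the sort-bot, the weld-bot]

7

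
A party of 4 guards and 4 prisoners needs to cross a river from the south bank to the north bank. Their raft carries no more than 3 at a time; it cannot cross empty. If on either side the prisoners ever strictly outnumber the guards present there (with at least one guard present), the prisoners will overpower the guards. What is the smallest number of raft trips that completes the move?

9

Counting alone: each trip to the north bank takes at most 3 across and each return brings at least 1 back, so after t trips out (and t−1 returns) at most 3t − (t−1) of the 8 are across; that first reaches 8 at t = 4, so at least 7 crossings are needed.
The safety rule pushes this higher. Following every safe sequence of crossings, the most of the 8 that can be at the north bank as the raft arrives there on crossing 7 is 7 — never all 8.
So no plan with fewer than 9 crossings exists, and this one achieves 9:
1. 2 prisoners → the north bank.  (the south bank: 4G 2P; the north bank: 0G 2P)
2. 1 prisoner ← the south bank.  (the south bank: 4G 3P; the north bank: 0G 1P)
3. 3 prisoners → the north bank.  (the south bank: 4G 0P; the north bank: 0G 4P)
4. 1 prisoner ← the south bank.  (the south bank: 4G 1P; the north bank: 0G 3P)
5. 3 guards → the north bank.  (the south bank: 1G 1P; the north bank: 3G 3P)
6. 1 guard and 1 prisoner ← the south bank.  (the south bank: 2G 2P; the north bank: 2G 2P)
7. 2 guards → the north bank.  (the south bank: 0G 2P; the north bank: 4G 2P)
8. 1 prisoner ← the south bank.  (the south bank: 0G 3P; the north bank: 4G 1P)
9. 3 prisoners → the north bank.  (the south bank: 0G 0P; the north bank: 4G 4P)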